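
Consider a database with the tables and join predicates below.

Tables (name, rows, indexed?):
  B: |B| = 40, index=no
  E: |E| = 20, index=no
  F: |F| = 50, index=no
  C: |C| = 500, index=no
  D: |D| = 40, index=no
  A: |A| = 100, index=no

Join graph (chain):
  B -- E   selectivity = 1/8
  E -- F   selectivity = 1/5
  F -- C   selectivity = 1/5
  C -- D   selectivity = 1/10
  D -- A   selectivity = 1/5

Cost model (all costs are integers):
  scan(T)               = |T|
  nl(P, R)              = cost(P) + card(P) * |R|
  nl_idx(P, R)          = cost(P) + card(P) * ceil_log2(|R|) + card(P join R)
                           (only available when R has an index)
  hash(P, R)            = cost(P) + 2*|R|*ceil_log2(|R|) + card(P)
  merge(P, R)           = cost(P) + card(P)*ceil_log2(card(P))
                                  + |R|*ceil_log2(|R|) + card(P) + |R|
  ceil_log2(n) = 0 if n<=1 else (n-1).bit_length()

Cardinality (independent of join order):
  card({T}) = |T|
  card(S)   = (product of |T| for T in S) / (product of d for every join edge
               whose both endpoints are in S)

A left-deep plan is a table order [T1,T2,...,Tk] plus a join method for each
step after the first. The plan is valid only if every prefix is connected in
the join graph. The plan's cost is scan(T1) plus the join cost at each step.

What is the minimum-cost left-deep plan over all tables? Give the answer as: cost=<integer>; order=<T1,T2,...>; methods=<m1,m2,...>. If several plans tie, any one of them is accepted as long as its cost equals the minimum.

cost=506160; order=C,D,F,E,B,A; methods=hash,hash,hash,hash,hash

Selinger DP (subsets sized 1..n):
  {B}: scan cost=40, card=40
  {E}: scan cost=20, card=20
  {F}: scan cost=50, card=50
  {C}: scan cost=500, card=500
  {D}: scan cost=40, card=40
  {A}: scan cost=100, card=100
  {BE}: card=100; try (E,hash)→280, (B,merge)→420, (E,merge)→440, (B,hash)→520, (B,nl)→820, (E,nl)→840; best=280 via (E,hash)
  {EF}: card=200; try (E,hash)→300, (F,merge)→490, (E,merge)→520, (F,hash)→640, (F,nl)→1020, (E,nl)→1050; best=300 via (E,hash)
  {CF}: card=5000; try (F,hash)→1600, (C,merge)→5400, (F,merge)→5850, (C,hash)→9100, (C,nl)→25050, (F,nl)→25500; best=1600 via (F,hash)
  {CD}: card=2000; try (D,hash)→1480, (C,merge)→5320, (D,merge)→5780, (C,hash)→9080, (C,nl)→20040, (D,nl)→20500; best=1480 via (D,hash)
  {AD}: card=800; try (D,hash)→680, (A,merge)→1120, (D,merge)→1180, (A,hash)→1480, (A,nl)→4040, (D,nl)→4100; best=680 via (D,hash)
  {BEF}: card=1000; try (F,hash)→980, (B,hash)→980, (F,merge)→1430, (B,merge)→2380, (F,nl)→5280, (B,nl)→8300; best=980 via (F,hash)
  {CEF}: card=20000; try (E,hash)→6800, (C,merge)→7100, (C,hash)→9500, (E,merge)→71720, (C,nl)→100300, (E,nl)→101600; best=6800 via (E,hash)
  {CDF}: card=20000; try (F,hash)→4080, (D,hash)→7080, (F,merge)→25830, (D,merge)→71880, (F,nl)→101480, (D,nl)→201600; best=4080 via (F,hash)
  {ACD}: card=40000; try (A,hash)→4880, (C,hash)→10480, (C,merge)→14480, (A,merge)→26280, (A,nl)→201480, (C,nl)→400680; best=4880 via (A,hash)
  {BCEF}: card=100000; try (C,hash)→10980, (C,merge)→16980, (B,hash)→27280, (B,merge)→327080, (C,nl)→500980, (B,nl)→806800; best=10980 via (C,hash)
  {CDEF}: card=80000; try (E,hash)→24280, (D,hash)→27280, (E,merge)→324200, (D,merge)→327080, (E,nl)→404080, (D,nl)→806800; best=24280 via (E,hash)
  {ACDF}: card=400000; try (A,hash)→25480, (F,hash)→45480, (A,merge)→324880, (F,merge)→685230, (A,nl)→2004080, (F,nl)→2004880; best=25480 via (A,hash)
  {BCDEF}: card=400000; try (B,hash)→104760, (D,hash)→111460, (B,merge)→1464560, (D,merge)→1811260, (B,nl)→3224280, (D,nl)→4010980; best=104760 via (B,hash)
  {ACDEF}: card=1600000; try (A,hash)→105680, (E,hash)→425680, (A,merge)→1465080, (A,nl)→8024280, (E,nl)→8025480, (E,merge)→8025600; best=105680 via (A,hash)
  {ABCDEF}: card=8000000; try (A,hash)→506160, (B,hash)→1706160, (A,merge)→8105560, (B,merge)→35305960, (A,nl)→40104760, (B,nl)→64105680; best=506160 via (A,hash)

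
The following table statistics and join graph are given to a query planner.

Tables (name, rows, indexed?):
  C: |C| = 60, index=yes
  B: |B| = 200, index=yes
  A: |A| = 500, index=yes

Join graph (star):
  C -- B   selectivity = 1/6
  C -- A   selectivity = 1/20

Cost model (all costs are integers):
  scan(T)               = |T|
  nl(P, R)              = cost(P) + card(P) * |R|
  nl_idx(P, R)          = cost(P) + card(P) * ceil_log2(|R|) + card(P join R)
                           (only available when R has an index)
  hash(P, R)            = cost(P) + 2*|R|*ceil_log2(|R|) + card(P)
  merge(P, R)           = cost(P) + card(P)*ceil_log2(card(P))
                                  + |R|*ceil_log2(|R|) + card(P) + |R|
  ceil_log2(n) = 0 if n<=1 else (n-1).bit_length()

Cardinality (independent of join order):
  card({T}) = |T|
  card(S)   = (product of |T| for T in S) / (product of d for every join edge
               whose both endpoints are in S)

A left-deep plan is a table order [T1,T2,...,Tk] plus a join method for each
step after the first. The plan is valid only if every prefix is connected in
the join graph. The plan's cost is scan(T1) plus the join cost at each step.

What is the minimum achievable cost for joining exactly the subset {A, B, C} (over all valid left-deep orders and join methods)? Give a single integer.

Selinger DP over subsets of {A,B,C}:
  {C}: scan cost=60, card=60
  {B}: scan cost=200, card=200
  {A}: scan cost=500, card=500
  {BC}: card=2000; try (C,hash)→1120, (B,merge)→2280, (C,merge)→2420, (B,nl_idx)→2540, (B,hash)→3320, (C,nl_idx)→3400 …(+2); best=1120 via (C,hash)
  {AC}: card=1500; try (C,hash)→1720, (A,nl_idx)→2100, (C,nl_idx)→5000, (A,merge)→5480, (C,merge)→5920, (A,hash)→9120 …(+2); best=1720 via (C,hash)
  {ABC}: card=50000; try (B,hash)→6420, (A,hash)→12120, (B,merge)→21520, (A,merge)→30120, (B,nl_idx)→63720, (A,nl_idx)→69120 …(+2); best=6420 via (B,hash)

6420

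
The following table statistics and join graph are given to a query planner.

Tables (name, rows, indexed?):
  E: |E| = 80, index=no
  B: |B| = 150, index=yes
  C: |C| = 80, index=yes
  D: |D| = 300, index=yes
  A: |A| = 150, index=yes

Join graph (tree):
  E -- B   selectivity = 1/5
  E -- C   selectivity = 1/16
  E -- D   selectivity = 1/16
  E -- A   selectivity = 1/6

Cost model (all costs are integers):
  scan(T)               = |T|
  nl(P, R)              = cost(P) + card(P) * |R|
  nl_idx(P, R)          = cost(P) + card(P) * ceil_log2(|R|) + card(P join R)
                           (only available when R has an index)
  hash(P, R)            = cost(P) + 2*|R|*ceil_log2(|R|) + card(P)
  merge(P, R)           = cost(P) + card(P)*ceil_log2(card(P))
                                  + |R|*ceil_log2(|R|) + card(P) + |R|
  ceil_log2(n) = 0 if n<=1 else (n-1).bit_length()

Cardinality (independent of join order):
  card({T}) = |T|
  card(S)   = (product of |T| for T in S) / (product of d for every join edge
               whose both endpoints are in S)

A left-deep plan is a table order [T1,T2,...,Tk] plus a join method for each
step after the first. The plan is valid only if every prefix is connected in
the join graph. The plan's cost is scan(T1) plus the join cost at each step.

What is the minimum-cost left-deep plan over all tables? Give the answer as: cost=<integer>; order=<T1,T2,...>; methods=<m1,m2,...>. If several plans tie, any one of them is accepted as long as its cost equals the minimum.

Selinger DP (subsets sized 1..n):
  {E}: scan cost=80, card=80
  {B}: scan cost=150, card=150
  {C}: scan cost=80, card=80
  {D}: scan cost=300, card=300
  {A}: scan cost=150, card=150
  {BE}: card=2400; try (E,hash)→1420, (B,merge)→2070, (E,merge)→2140, (B,hash)→2560, (B,nl_idx)→3120, (B,nl)→12080 …(+1); best=1420 via (E,hash)
  {CE}: card=400; try (C,nl_idx)→1040, (E,hash)→1280, (C,hash)→1280, (E,merge)→1360, (C,merge)→1360, (E,nl)→6480 …(+1); best=1040 via (C,nl_idx)
  {DE}: card=1500; try (E,hash)→1720, (D,nl_idx)→2300, (D,merge)→3720, (E,merge)→3940, (D,hash)→5560, (D,nl)→24080 …(+1); best=1720 via (E,hash)
  {AE}: card=2000; try (E,hash)→1420, (A,merge)→2070, (E,merge)→2140, (A,hash)→2560, (A,nl_idx)→2720, (A,nl)→12080 …(+1); best=1420 via (E,hash)
  {BCE}: card=12000; try (B,hash)→3840, (C,hash)→4940, (B,merge)→6390, (B,nl_idx)→16240, (C,nl_idx)→30220, (C,merge)→33260 …(+2); best=3840 via (B,hash)
  {BDE}: card=45000; try (B,hash)→5620, (D,hash)→9220, (B,merge)→21070, (D,merge)→35620, (B,nl_idx)→58720, (D,nl_idx)→68020 …(+2); best=5620 via (B,hash)
  {ABE}: card=60000; try (B,hash)→5820, (A,hash)→6220, (B,merge)→26770, (A,merge)→33970, (B,nl_idx)→77420, (A,nl_idx)→80620 …(+2); best=5820 via (B,hash)
  {CDE}: card=7500; try (C,hash)→4340, (D,hash)→6840, (D,merge)→8040, (D,nl_idx)→12140, (C,nl_idx)→19720, (C,merge)→20360 …(+2); best=4340 via (C,hash)
  {ACE}: card=10000; try (A,hash)→3840, (C,hash)→4540, (A,merge)→6390, (A,nl_idx)→14240, (C,nl_idx)→25420, (C,merge)→26060 …(+2); best=3840 via (A,hash)
  {ADE}: card=37500; try (A,hash)→5620, (D,hash)→8820, (A,merge)→21070, (D,merge)→28420, (A,nl_idx)→51220, (D,nl_idx)→56920 …(+2); best=5620 via (A,hash)
  {BCDE}: card=225000; try (B,hash)→14240, (D,hash)→21240, (C,hash)→51740, (B,merge)→110690, (D,merge)→186840, (B,nl_idx)→289340 …(+6); best=14240 via (B,hash)
  {ABCE}: card=300000; try (B,hash)→16240, (A,hash)→18240, (C,hash)→66940, (B,merge)→155190, (A,merge)→185190, (B,nl_idx)→383840 …(+6); best=16240 via (B,hash)
  {ABDE}: card=1125000; try (B,hash)→45520, (A,hash)→53020, (D,hash)→71220, (B,merge)→644470, (A,merge)→771970, (D,merge)→1028820 …(+6); best=45520 via (B,hash)
  {ACDE}: card=187500; try (A,hash)→14240, (D,hash)→19240, (C,hash)→44240, (A,merge)→110690, (D,merge)→156840, (A,nl_idx)→251840 …(+6); best=14240 via (A,hash)
  {ABCDE}: card=5625000; try (B,hash)→204140, (A,hash)→241640, (D,hash)→321640, (C,hash)→1171640, (B,merge)→3578090, (A,merge)→4290590 …(+10); best=204140 via (B,hash)

cost=204140; order=D,E,C,A,B; methods=hash,hash,hash,hash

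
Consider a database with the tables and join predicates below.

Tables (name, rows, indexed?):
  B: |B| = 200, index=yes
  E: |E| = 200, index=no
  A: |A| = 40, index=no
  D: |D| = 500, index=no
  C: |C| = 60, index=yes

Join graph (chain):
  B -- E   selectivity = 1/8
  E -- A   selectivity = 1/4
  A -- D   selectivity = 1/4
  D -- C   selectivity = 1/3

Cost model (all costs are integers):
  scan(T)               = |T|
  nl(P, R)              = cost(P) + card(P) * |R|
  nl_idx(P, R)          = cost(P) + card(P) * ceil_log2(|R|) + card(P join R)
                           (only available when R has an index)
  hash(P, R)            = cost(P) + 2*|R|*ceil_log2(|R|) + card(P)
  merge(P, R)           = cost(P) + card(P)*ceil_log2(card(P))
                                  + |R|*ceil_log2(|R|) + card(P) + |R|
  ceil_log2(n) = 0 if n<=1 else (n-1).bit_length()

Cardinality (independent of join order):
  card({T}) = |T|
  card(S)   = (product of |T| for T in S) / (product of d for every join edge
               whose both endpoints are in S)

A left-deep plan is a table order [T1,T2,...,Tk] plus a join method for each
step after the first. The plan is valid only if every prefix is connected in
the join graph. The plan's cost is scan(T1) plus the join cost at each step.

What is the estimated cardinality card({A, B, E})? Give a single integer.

Tables in S: A(40), B(200), E(200)
Edges inside S: B-E(d=8), E-A(d=4)
numerator = 40 * 200 * 200 = 1600000
denominator = 8 * 4 = 32
card(S) = 1600000 / 32 = 50000

50000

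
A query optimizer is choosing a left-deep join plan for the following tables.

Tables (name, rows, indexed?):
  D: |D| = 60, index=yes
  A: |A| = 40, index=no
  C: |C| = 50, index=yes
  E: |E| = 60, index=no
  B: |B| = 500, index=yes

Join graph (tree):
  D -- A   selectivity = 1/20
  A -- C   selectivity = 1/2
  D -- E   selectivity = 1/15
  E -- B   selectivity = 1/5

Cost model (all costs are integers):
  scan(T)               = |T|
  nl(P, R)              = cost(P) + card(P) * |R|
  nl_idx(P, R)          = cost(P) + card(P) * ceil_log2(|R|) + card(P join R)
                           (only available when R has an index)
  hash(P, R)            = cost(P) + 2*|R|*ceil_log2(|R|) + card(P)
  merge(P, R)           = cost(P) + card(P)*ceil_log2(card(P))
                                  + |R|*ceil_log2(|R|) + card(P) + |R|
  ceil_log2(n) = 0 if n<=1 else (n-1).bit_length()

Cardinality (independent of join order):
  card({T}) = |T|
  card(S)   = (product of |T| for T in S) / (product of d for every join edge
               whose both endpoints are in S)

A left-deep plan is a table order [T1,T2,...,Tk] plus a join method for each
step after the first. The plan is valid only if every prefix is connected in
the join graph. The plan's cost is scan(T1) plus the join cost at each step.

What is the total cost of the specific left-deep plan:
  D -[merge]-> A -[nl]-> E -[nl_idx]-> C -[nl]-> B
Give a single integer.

6022840

step 1: scan D: cost=60, card=60
step 2: join A via merge
    card(P join A) = 60*40/(20) = 120
    cost = 60 + 60*6 + 40*6 + 60 + 40 = 760
step 3: join E via nl
    card(P join E) = 120*60/(15) = 480
    cost = 760 + 120*60 = 7960
step 4: join C via nl_idx
    card(P join C) = 480*50/(2) = 12000
    cost = 7960 + 480*6 + 12000 = 22840
step 5: join B via nl
    card(P join B) = 12000*500/(5) = 1200000
    cost = 22840 + 12000*500 = 6022840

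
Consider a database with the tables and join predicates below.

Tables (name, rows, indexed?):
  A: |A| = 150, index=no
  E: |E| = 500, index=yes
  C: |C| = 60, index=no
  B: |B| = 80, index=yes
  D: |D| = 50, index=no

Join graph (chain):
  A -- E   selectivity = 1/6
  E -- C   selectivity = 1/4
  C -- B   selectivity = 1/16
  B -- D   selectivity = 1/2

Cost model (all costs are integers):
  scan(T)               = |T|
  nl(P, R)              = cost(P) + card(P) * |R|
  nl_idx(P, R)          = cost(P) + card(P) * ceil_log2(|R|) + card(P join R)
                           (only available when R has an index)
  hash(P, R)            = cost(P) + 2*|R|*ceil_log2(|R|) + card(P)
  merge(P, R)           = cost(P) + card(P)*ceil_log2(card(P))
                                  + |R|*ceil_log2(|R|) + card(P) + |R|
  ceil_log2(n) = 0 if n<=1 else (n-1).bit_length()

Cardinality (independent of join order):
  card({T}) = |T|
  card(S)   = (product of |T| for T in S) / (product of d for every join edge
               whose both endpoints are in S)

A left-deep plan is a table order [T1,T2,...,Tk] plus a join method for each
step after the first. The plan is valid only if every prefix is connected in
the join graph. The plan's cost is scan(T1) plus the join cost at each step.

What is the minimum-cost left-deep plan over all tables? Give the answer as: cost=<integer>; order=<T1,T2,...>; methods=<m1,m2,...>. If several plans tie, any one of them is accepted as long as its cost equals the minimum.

Selinger DP (subsets sized 1..n):
  {A}: scan cost=150, card=150
  {E}: scan cost=500, card=500
  {C}: scan cost=60, card=60
  {B}: scan cost=80, card=80
  {D}: scan cost=50, card=50
  {AE}: card=12500; try (A,hash)→3400, (E,merge)→6500, (A,merge)→6850, (E,hash)→9300, (E,nl_idx)→14000, (E,nl)→75150 …(+1); best=3400 via (A,hash)
  {CE}: card=7500; try (C,hash)→1720, (E,merge)→5480, (C,merge)→5920, (E,nl_idx)→8100, (E,hash)→9120, (E,nl)→30060 …(+1); best=1720 via (C,hash)
  {BC}: card=300; try (B,nl_idx)→780, (C,hash)→880, (B,merge)→1120, (C,merge)→1140, (B,hash)→1240, (B,nl)→4860 …(+1); best=780 via (B,nl_idx)
  {BD}: card=2000; try (D,hash)→760, (B,merge)→1040, (D,merge)→1070, (B,hash)→1220, (B,nl_idx)→2400, (B,nl)→4050 …(+1); best=760 via (D,hash)
  {ACE}: card=187500; try (A,hash)→11620, (C,hash)→16620, (A,merge)→108070, (C,merge)→191320, (C,nl)→753400, (A,nl)→1126720; best=11620 via (A,hash)
  {BCE}: card=37500; try (E,merge)→8780, (E,hash)→10080, (B,hash)→10340, (E,nl_idx)→40980, (B,nl_idx)→91720, (B,merge)→107360 …(+2); best=8780 via (E,merge)
  {BCD}: card=7500; try (D,hash)→1680, (C,hash)→3480, (D,merge)→4130, (D,nl)→15780, (C,merge)→25180, (C,nl)→120760; best=1680 via (D,hash)
  {ABCE}: card=937500; try (A,hash)→48680, (B,hash)→200240, (A,merge)→647630, (B,nl_idx)→2261620, (B,merge)→3574760, (A,nl)→5633780 …(+1); best=48680 via (A,hash)
  {BCDE}: card=937500; try (E,hash)→18180, (D,hash)→46880, (E,merge)→111680, (D,merge)→646630, (E,nl_idx)→1006680, (D,nl)→1883780 …(+1); best=18180 via (E,hash)
  {ABCDE}: card=23437500; try (A,hash)→958080, (D,hash)→986780, (A,merge)→19707030, (D,merge)→19736530, (D,nl)→46923680, (A,nl)→140643180; best=958080 via (A,hash)

cost=958080; order=C,B,D,E,A; methods=nl_idx,hash,hash,hash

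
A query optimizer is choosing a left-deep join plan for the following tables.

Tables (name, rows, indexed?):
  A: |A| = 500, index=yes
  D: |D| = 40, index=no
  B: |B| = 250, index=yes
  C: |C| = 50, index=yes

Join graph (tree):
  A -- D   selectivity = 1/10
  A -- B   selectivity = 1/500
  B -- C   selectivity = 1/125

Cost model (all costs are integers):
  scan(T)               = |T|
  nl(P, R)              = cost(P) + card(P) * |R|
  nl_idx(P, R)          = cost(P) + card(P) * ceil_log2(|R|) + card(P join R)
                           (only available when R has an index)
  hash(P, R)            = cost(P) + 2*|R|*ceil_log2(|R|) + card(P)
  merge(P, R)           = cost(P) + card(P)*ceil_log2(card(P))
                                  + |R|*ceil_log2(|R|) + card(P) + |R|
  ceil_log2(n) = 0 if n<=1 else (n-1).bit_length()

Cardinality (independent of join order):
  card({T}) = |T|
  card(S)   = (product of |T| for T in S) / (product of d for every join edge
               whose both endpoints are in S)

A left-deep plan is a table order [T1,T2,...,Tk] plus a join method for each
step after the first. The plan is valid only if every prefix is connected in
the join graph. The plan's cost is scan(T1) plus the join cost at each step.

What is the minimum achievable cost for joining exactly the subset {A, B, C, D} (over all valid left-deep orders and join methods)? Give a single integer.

Selinger DP over subsets of {A,B,C,D}:
  {A}: scan cost=500, card=500
  {D}: scan cost=40, card=40
  {B}: scan cost=250, card=250
  {C}: scan cost=50, card=50
  {AD}: card=2000; try (D,hash)→1480, (A,nl_idx)→2400, (A,merge)→5320, (D,merge)→5780, (A,hash)→9080, (A,nl)→20040 …(+1); best=1480 via (D,hash)
  {AB}: card=250; try (A,nl_idx)→2750, (B,nl_idx)→4750, (B,hash)→5000, (A,merge)→7500, (B,merge)→7750, (A,hash)→9500 …(+2); best=2750 via (A,nl_idx)
  {BC}: card=100; try (B,nl_idx)→550, (C,hash)→1100, (C,nl_idx)→1850, (B,merge)→2650, (C,merge)→2850, (B,hash)→4100 …(+2); best=550 via (B,nl_idx)
  {ABD}: card=1000; try (D,hash)→3480, (D,merge)→5280, (B,hash)→7480, (D,nl)→12750, (B,nl_idx)→18480, (B,merge)→27730 …(+1); best=3480 via (D,hash)
  {ABC}: card=100; try (A,nl_idx)→1550, (C,hash)→3600, (C,nl_idx)→4350, (C,merge)→5350, (A,merge)→6350, (A,hash)→9650 …(+2); best=1550 via (A,nl_idx)
  {ABCD}: card=400; try (D,hash)→2130, (D,merge)→2630, (C,hash)→5080, (D,nl)→5550, (C,nl_idx)→9880, (C,merge)→14830 …(+1); best=2130 via (D,hash)

2130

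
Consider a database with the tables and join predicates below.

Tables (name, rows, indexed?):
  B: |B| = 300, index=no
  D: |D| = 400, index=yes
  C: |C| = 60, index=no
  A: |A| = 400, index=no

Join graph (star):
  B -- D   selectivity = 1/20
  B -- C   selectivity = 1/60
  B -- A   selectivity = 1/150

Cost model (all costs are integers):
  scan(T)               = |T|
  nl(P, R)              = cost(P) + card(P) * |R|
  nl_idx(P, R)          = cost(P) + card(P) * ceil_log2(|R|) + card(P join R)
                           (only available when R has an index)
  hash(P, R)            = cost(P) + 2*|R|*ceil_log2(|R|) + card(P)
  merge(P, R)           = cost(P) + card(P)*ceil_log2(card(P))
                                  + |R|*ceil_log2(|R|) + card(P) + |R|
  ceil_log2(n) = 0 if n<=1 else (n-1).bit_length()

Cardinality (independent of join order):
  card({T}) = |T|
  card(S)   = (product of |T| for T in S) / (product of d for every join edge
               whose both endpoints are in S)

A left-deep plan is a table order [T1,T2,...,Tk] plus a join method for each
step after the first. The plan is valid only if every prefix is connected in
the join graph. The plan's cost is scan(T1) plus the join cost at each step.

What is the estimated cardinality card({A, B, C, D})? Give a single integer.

16000

Tables in S: A(400), B(300), C(60), D(400)
Edges inside S: B-D(d=20), B-C(d=60), B-A(d=150)
numerator = 400 * 300 * 60 * 400 = 2880000000
denominator = 20 * 60 * 150 = 180000
card(S) = 2880000000 / 180000 = 16000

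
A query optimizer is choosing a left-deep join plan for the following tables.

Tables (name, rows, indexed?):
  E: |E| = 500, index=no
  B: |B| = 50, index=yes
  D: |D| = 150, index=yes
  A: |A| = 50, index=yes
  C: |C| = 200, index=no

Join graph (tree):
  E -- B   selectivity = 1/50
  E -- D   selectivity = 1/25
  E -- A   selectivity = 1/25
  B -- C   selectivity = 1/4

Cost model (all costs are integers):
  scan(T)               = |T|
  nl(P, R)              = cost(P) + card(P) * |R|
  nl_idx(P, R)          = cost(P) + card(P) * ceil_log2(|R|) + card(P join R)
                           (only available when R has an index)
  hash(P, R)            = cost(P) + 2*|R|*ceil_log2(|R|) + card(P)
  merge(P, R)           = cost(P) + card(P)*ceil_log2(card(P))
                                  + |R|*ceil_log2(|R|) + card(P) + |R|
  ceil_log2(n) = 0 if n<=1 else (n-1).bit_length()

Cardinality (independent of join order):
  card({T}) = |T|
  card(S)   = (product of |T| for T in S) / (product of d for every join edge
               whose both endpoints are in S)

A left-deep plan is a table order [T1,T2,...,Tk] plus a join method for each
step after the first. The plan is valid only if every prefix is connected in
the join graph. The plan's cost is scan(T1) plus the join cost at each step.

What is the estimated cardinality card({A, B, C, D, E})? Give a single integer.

Tables in S: A(50), B(50), C(200), D(150), E(500)
Edges inside S: E-B(d=50), E-D(d=25), E-A(d=25), B-C(d=4)
numerator = 50 * 50 * 200 * 150 * 500 = 37500000000
denominator = 50 * 25 * 25 * 4 = 125000
card(S) = 37500000000 / 125000 = 300000

300000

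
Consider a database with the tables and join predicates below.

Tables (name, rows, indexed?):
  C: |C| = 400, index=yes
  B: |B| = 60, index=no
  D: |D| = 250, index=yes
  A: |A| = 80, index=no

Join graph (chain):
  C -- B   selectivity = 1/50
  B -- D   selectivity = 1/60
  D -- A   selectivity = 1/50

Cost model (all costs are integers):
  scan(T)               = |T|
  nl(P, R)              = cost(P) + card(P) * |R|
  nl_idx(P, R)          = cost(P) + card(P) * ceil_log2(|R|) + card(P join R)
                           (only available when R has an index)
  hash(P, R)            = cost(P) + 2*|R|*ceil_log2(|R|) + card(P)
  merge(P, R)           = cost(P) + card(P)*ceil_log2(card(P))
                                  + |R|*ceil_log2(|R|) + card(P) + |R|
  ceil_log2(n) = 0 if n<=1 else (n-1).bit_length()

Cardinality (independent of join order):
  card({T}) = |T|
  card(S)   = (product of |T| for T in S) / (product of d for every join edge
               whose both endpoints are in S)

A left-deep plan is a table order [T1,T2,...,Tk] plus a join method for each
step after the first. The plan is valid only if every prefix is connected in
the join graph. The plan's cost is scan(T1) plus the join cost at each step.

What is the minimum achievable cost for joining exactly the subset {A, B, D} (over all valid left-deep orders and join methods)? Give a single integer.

2160

Selinger DP over subsets of {A,B,D}:
  {B}: scan cost=60, card=60
  {D}: scan cost=250, card=250
  {A}: scan cost=80, card=80
  {BD}: card=250; try (D,nl_idx)→790, (B,hash)→1220, (D,merge)→2730, (B,merge)→2920, (D,hash)→4120, (D,nl)→15060 …(+1); best=790 via (D,nl_idx)
  {AD}: card=400; try (D,nl_idx)→1120, (A,hash)→1620, (D,merge)→2970, (A,merge)→3140, (D,hash)→4160, (D,nl)→20080 …(+1); best=1120 via (D,nl_idx)
  {ABD}: card=400; try (A,hash)→2160, (B,hash)→2240, (A,merge)→3680, (B,merge)→5540, (A,nl)→20790, (B,nl)→25120; best=2160 via (A,hash)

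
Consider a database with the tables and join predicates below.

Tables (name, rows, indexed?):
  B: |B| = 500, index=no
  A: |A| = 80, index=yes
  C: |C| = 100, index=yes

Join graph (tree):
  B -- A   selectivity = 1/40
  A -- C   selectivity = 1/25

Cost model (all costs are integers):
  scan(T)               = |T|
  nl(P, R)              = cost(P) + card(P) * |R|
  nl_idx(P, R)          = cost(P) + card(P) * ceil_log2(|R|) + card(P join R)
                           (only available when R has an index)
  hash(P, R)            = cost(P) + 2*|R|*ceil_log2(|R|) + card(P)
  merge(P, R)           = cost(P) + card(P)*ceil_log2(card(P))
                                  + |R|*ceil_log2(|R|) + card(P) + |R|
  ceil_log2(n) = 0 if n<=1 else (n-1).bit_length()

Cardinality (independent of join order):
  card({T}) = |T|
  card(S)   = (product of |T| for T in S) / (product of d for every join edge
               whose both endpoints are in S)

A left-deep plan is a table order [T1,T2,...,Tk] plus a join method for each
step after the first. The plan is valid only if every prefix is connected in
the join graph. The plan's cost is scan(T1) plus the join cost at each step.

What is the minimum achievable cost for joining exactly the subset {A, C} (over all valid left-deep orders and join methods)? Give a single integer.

Selinger DP over subsets of {A,C}:
  {A}: scan cost=80, card=80
  {C}: scan cost=100, card=100
  {AC}: card=320; try (C,nl_idx)→960, (A,nl_idx)→1120, (A,hash)→1320, (C,merge)→1520, (A,merge)→1540, (C,hash)→1560 …(+2); best=960 via (C,nl_idx)

960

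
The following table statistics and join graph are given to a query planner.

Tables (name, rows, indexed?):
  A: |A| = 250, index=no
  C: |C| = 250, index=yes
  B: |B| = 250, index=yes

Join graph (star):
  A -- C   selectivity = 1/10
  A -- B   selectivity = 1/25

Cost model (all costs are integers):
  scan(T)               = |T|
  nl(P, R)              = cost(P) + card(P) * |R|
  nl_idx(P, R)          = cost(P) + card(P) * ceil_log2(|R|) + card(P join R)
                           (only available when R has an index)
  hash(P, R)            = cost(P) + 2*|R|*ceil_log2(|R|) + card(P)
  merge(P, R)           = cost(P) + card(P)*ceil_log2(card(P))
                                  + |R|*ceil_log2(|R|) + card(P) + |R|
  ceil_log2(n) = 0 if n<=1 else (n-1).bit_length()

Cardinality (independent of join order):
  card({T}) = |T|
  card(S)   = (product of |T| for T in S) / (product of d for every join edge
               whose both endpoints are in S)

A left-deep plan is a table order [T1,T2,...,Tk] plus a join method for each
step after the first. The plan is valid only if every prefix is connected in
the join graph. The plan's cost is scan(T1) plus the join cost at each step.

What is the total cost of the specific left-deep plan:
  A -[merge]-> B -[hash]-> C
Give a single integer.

11250

step 1: scan A: cost=250, card=250
step 2: join B via merge
    card(P join B) = 250*250/(25) = 2500
    cost = 250 + 250*8 + 250*8 + 250 + 250 = 4750
step 3: join C via hash
    card(P join C) = 2500*250/(10) = 62500
    cost = 4750 + 2*250*8 + 2500 = 11250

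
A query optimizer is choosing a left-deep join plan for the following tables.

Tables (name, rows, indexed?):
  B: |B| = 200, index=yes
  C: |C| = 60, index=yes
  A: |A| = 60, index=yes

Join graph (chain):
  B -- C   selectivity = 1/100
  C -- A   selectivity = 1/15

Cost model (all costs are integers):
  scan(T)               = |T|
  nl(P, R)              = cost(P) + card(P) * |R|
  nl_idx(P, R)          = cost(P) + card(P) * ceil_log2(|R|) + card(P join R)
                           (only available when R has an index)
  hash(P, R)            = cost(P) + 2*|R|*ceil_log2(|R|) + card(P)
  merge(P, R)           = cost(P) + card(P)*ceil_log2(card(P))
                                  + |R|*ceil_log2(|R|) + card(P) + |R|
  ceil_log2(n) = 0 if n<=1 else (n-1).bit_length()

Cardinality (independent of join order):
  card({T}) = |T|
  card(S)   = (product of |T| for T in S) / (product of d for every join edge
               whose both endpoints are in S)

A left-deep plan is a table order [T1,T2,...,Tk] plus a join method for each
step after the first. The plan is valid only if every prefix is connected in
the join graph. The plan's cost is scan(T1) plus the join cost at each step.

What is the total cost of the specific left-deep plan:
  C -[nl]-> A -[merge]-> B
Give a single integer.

7620

step 1: scan C: cost=60, card=60
step 2: join A via nl
    card(P join A) = 60*60/(15) = 240
    cost = 60 + 60*60 = 3660
step 3: join B via merge
    card(P join B) = 240*200/(100) = 480
    cost = 3660 + 240*8 + 200*8 + 240 + 200 = 7620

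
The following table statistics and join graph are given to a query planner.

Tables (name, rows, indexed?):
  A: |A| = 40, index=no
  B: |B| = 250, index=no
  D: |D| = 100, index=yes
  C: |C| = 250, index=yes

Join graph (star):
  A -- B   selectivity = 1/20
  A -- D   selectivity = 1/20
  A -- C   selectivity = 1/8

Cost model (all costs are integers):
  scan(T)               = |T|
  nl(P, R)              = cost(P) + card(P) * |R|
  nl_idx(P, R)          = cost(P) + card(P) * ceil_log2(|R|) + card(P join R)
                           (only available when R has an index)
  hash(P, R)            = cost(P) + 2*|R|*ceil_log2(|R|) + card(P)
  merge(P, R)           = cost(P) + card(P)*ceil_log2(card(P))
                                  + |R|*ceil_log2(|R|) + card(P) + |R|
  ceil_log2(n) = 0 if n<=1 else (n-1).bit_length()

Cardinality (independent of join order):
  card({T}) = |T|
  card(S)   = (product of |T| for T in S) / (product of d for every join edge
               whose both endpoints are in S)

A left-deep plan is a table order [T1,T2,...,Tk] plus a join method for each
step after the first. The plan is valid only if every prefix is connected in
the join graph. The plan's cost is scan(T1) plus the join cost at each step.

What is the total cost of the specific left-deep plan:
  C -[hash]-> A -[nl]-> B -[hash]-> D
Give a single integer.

330505

step 1: scan C: cost=250, card=250
step 2: join A via hash
    card(P join A) = 250*40/(8) = 1250
    cost = 250 + 2*40*6 + 250 = 980
step 3: join B via nl
    card(P join B) = 1250*250/(20) = 15625
    cost = 980 + 1250*250 = 313480
step 4: join D via hash
    card(P join D) = 15625*100/(20) = 78125
    cost = 313480 + 2*100*7 + 15625 = 330505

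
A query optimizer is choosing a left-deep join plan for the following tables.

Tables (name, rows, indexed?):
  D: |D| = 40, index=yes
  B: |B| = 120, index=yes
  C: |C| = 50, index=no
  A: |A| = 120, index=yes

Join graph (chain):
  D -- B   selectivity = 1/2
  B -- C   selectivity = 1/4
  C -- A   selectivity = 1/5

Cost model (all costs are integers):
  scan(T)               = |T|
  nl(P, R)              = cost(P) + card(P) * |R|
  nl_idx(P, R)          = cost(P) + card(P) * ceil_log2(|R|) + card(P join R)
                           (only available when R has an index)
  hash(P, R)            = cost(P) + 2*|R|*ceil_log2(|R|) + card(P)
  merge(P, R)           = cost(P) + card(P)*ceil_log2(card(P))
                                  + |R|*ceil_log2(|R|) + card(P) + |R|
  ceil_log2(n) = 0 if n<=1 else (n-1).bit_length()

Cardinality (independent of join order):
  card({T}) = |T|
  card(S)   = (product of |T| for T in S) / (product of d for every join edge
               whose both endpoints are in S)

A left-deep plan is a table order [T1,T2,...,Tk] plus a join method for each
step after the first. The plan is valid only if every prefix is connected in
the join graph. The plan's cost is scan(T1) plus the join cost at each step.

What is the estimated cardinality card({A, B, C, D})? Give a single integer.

Tables in S: A(120), B(120), C(50), D(40)
Edges inside S: D-B(d=2), B-C(d=4), C-A(d=5)
numerator = 120 * 120 * 50 * 40 = 28800000
denominator = 2 * 4 * 5 = 40
card(S) = 28800000 / 40 = 720000

720000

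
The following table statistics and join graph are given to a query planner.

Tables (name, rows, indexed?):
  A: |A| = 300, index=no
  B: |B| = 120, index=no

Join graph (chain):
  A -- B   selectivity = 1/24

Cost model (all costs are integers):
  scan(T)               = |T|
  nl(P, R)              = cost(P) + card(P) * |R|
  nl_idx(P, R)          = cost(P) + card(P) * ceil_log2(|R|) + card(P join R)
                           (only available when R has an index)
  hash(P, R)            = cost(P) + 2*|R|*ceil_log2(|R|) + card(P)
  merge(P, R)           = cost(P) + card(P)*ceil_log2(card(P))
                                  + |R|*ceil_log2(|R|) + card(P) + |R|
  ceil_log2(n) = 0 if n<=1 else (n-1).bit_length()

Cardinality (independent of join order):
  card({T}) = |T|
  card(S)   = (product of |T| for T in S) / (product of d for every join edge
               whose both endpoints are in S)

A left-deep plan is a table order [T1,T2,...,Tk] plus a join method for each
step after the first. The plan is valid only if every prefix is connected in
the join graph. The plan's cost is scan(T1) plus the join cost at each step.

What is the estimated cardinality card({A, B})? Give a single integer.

1500

Tables in S: A(300), B(120)
Edges inside S: A-B(d=24)
numerator = 300 * 120 = 36000
denominator = 24 = 24
card(S) = 36000 / 24 = 1500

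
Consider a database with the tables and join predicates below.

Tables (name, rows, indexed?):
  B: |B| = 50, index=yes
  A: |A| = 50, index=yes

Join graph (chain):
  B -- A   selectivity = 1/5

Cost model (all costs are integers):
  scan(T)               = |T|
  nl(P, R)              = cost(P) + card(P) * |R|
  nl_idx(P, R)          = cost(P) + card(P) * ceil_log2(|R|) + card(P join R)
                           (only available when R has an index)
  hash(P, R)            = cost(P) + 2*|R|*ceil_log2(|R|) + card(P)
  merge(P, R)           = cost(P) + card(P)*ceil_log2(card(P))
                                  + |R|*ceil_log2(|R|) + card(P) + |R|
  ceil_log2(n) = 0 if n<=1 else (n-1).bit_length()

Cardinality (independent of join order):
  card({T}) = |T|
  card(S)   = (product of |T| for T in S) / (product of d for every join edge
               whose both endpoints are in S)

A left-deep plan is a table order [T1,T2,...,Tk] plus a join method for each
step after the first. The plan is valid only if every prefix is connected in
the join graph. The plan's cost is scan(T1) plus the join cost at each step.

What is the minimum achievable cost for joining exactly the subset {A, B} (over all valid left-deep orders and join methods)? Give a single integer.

700

Selinger DP over subsets of {A,B}:
  {B}: scan cost=50, card=50
  {A}: scan cost=50, card=50
  {AB}: card=500; try (B,hash)→700, (A,hash)→700, (B,merge)→750, (A,merge)→750, (B,nl_idx)→850, (A,nl_idx)→850 …(+2); best=700 via (B,hash)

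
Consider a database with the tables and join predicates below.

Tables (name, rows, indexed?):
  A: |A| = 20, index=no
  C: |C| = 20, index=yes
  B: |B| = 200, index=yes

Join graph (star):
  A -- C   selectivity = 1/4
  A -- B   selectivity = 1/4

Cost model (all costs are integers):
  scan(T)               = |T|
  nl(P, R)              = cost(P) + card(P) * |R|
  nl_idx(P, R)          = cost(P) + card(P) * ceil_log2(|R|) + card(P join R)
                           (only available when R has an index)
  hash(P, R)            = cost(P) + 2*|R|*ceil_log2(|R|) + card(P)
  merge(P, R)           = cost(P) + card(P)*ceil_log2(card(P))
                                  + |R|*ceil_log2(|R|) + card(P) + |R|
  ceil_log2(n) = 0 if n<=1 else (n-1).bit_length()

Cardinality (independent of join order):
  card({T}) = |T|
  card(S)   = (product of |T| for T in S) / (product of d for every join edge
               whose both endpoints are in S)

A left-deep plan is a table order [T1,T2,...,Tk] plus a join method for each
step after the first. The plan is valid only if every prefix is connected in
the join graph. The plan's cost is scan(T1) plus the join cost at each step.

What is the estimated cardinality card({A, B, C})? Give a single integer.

Tables in S: A(20), B(200), C(20)
Edges inside S: A-C(d=4), A-B(d=4)
numerator = 20 * 200 * 20 = 80000
denominator = 4 * 4 = 16
card(S) = 80000 / 16 = 5000

5000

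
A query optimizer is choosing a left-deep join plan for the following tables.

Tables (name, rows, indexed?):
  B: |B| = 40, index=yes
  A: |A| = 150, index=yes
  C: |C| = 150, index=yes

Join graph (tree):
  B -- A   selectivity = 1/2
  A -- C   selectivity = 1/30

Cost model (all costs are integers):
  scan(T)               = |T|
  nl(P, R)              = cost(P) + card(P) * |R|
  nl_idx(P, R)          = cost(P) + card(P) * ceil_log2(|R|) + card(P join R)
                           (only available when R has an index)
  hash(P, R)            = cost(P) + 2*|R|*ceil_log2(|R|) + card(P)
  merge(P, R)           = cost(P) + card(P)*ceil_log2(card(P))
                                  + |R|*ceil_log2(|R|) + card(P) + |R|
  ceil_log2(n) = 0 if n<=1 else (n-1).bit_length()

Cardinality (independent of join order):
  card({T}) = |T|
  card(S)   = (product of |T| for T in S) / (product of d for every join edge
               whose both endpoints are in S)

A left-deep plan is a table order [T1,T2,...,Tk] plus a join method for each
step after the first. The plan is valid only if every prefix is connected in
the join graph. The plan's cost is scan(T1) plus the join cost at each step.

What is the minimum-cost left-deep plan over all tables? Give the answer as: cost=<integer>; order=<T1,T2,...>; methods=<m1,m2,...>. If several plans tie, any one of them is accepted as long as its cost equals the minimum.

Selinger DP (subsets sized 1..n):
  {B}: scan cost=40, card=40
  {A}: scan cost=150, card=150
  {C}: scan cost=150, card=150
  {AB}: card=3000; try (B,hash)→780, (A,merge)→1670, (B,merge)→1780, (A,hash)→2480, (A,nl_idx)→3360, (B,nl_idx)→4050 …(+2); best=780 via (B,hash)
  {AC}: card=750; try (C,nl_idx)→2100, (A,nl_idx)→2100, (C,hash)→2700, (A,hash)→2700, (C,merge)→2850, (A,merge)→2850 …(+2); best=2100 via (C,nl_idx)
  {ABC}: card=15000; try (B,hash)→3330, (C,hash)→6180, (B,merge)→10630, (B,nl_idx)→21600, (B,nl)→32100, (C,nl_idx)→39780 …(+2); best=3330 via (B,hash)

cost=3330; order=A,C,B; methods=nl_idx,hash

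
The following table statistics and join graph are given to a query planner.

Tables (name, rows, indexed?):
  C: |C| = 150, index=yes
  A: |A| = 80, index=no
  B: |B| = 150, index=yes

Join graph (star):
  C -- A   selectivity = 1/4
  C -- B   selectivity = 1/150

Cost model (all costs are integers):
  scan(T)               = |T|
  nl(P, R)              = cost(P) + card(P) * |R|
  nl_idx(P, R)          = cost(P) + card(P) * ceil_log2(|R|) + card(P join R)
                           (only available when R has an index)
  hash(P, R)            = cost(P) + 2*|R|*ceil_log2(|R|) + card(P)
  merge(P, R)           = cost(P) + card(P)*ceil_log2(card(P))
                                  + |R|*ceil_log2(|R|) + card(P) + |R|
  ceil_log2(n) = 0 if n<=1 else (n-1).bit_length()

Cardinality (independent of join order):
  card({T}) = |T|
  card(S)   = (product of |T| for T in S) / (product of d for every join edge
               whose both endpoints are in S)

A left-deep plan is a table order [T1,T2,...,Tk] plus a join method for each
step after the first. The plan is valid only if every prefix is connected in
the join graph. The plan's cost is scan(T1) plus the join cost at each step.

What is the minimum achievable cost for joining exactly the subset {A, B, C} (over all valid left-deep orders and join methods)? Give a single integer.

2770

Selinger DP over subsets of {A,B,C}:
  {C}: scan cost=150, card=150
  {A}: scan cost=80, card=80
  {B}: scan cost=150, card=150
  {AC}: card=3000; try (A,hash)→1420, (C,merge)→2070, (A,merge)→2140, (C,hash)→2560, (C,nl_idx)→3720, (C,nl)→12080 …(+1); best=1420 via (A,hash)
  {BC}: card=150; try (C,nl_idx)→1500, (B,nl_idx)→1500, (C,hash)→2700, (B,hash)→2700, (C,merge)→2850, (B,merge)→2850 …(+2); best=1500 via (C,nl_idx)
  {ABC}: card=3000; try (A,hash)→2770, (A,merge)→3490, (B,hash)→6820, (A,nl)→13500, (B,nl_idx)→28420, (B,merge)→41770 …(+1); best=2770 via (A,hash)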